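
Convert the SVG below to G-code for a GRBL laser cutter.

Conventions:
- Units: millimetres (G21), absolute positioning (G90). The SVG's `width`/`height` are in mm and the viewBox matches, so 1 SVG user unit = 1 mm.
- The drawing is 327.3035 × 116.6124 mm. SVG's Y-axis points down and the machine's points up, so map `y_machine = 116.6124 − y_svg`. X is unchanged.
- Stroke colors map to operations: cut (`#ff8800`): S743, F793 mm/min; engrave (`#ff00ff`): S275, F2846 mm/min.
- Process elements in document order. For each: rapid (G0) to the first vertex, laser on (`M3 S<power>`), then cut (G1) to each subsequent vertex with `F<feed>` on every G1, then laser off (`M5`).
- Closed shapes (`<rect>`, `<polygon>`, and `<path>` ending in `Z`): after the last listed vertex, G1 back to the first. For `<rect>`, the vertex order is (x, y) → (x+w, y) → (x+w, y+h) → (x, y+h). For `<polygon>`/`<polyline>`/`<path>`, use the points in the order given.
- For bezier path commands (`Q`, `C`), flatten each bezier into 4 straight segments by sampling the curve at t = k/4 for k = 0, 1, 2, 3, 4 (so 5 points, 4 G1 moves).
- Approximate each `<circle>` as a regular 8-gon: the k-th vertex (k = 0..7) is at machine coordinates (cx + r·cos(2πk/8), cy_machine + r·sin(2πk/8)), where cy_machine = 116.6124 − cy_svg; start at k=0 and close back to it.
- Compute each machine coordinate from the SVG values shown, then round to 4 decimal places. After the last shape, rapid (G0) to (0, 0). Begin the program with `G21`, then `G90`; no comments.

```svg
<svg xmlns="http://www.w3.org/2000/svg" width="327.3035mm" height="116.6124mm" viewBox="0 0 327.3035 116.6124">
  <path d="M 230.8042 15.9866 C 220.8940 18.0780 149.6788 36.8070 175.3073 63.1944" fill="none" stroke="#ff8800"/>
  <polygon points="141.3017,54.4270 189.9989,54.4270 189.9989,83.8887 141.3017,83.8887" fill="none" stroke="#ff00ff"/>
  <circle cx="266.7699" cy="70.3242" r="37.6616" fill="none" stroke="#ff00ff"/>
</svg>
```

G21
G90
G0 X230.8042 Y100.6258
M3 S743
G1 X214.3479 Y96.0780 F793
G1 X189.7287 Y86.1329 F793
G1 X171.7730 Y71.6323 F793
G1 X175.3073 Y53.4180 F793
M5
G0 X141.3017 Y62.1854
M3 S275
G1 X189.9989 Y62.1854 F2846
G1 X189.9989 Y32.7237 F2846
G1 X141.3017 Y32.7237 F2846
G1 X141.3017 Y62.1854 F2846
M5
G0 X304.4315 Y46.2882
M3 S275
G1 X293.4007 Y72.9190 F2846
G1 X266.7699 Y83.9498 F2846
G1 X240.1391 Y72.9190 F2846
G1 X229.1083 Y46.2882 F2846
G1 X240.1391 Y19.6574 F2846
G1 X266.7699 Y8.6266 F2846
G1 X293.4007 Y19.6574 F2846
G1 X304.4315 Y46.2882 F2846
M5
G0 X0.0000 Y0.0000

viewBox `0 0 327.3035 116.6124` with mm width/height → 1 unit = 1 mm. Flip: y_m = 116.6124 − y_svg.

**Shape 1** — `<path>` cubic bezier, stroke `#ff8800` → cut (S743, F793). Control points (SVG): P0=(230.8042,15.9866), P1=(220.8940,18.0780), P2=(149.6788,36.8070), P3=(175.3073,63.1944); sampled at t=k/4. Machine vertices: (230.8042,100.6258) → (214.3479,96.0780) → (189.7287,86.1329) → (171.7730,71.6323) → (175.3073,53.4180). Open path.

**Shape 2** — `<polygon>` rectangle, stroke `#ff00ff` → engrave (S275, F2846). Machine vertices: (141.3017,62.1854) → (189.9989,62.1854) → (189.9989,32.7237) → (141.3017,32.7237) → (141.3017,62.1854). Closed: final G1 returns to the first vertex.

**Shape 3** — `<circle>` circle, stroke `#ff00ff` → engrave (S275, F2846). Machine vertices: (304.4315,46.2882) → (293.4007,72.9190) → (266.7699,83.9498) → (240.1391,72.9190) → (229.1083,46.2882) → (240.1391,19.6574) → (266.7699,8.6266) → (293.4007,19.6574) → (304.4315,46.2882). Closed: final G1 returns to the first vertex.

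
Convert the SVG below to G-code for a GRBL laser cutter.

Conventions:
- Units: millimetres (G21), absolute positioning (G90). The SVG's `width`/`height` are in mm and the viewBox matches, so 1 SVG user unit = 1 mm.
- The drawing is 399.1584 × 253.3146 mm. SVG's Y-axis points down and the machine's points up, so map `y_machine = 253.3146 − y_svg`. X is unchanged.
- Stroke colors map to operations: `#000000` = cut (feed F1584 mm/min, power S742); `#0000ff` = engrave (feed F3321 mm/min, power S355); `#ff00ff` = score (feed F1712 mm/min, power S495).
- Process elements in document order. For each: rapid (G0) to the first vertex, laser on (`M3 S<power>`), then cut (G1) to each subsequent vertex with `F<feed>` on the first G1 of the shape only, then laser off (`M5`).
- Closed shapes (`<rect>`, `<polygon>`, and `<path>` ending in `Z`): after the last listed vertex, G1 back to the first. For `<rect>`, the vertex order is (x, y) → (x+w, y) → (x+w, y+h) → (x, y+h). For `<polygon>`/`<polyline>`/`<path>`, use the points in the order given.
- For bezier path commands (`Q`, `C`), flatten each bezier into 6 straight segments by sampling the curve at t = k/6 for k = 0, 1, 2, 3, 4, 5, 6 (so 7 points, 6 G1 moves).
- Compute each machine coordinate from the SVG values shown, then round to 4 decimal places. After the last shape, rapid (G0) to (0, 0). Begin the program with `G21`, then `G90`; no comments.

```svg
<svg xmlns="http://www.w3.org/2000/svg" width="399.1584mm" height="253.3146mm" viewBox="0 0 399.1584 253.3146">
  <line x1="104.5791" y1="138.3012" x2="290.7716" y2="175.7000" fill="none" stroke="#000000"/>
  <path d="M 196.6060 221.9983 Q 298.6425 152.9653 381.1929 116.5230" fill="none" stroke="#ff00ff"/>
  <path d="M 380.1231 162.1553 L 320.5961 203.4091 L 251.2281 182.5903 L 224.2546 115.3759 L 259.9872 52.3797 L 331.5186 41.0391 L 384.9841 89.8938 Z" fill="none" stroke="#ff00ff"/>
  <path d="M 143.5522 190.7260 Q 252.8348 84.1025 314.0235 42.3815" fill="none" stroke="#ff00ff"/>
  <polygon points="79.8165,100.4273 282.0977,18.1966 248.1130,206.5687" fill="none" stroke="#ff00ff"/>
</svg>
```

1 u = 1 mm; y_m = 253.3146 − y.

[1] `<line>` line segment, #000000→cut S742 F1584: (104.5791,115.0134) → (290.7716,77.6146)

[2] `<path>` quadratic bezier, #ff00ff→score S495 F1712: (196.6060,31.3163) → (230.0769,53.4220) → (262.4652,73.7171) → (293.7710,92.2016) → (323.9942,108.8755) → (353.1348,123.7389) → (381.1929,136.7916)

[3] `<path>` regular polygon, #ff00ff→score S495 F1712: (380.1231,91.1593) → (320.5961,49.9055) → (251.2281,70.7243) → (224.2546,137.9387) → (259.9872,200.9349) → (331.5186,212.2755) → (384.9841,163.4208) → (380.1231,91.1593) (closed)

[4] `<path>` quadratic bezier, #ff00ff→score S495 F1712: (143.5522,62.5886) → (178.6438,96.3269) → (211.0635,126.4595) → (240.8113,152.9865) → (267.8873,175.9077) → (292.2913,195.2233) → (314.0235,210.9331)

[5] `<polygon>` closed polygon, #ff00ff→score S495 F1712: (79.8165,152.8873) → (282.0977,235.1180) → (248.1130,46.7459) → (79.8165,152.8873) (closed)

G21
G90
G0 X104.5791 Y115.0134
M3 S742
G1 X290.7716 Y77.6146 F1584
M5
G0 X196.6060 Y31.3163
M3 S495
G1 X230.0769 Y53.4220 F1712
G1 X262.4652 Y73.7171
G1 X293.7710 Y92.2016
G1 X323.9942 Y108.8755
G1 X353.1348 Y123.7389
G1 X381.1929 Y136.7916
M5
G0 X380.1231 Y91.1593
M3 S495
G1 X320.5961 Y49.9055 F1712
G1 X251.2281 Y70.7243
G1 X224.2546 Y137.9387
G1 X259.9872 Y200.9349
G1 X331.5186 Y212.2755
G1 X384.9841 Y163.4208
G1 X380.1231 Y91.1593
M5
G0 X143.5522 Y62.5886
M3 S495
G1 X178.6438 Y96.3269 F1712
G1 X211.0635 Y126.4595
G1 X240.8113 Y152.9865
G1 X267.8873 Y175.9077
G1 X292.2913 Y195.2233
G1 X314.0235 Y210.9331
M5
G0 X79.8165 Y152.8873
M3 S495
G1 X282.0977 Y235.1180 F1712
G1 X248.1130 Y46.7459
G1 X79.8165 Y152.8873
M5
G0 X0.0000 Y0.0000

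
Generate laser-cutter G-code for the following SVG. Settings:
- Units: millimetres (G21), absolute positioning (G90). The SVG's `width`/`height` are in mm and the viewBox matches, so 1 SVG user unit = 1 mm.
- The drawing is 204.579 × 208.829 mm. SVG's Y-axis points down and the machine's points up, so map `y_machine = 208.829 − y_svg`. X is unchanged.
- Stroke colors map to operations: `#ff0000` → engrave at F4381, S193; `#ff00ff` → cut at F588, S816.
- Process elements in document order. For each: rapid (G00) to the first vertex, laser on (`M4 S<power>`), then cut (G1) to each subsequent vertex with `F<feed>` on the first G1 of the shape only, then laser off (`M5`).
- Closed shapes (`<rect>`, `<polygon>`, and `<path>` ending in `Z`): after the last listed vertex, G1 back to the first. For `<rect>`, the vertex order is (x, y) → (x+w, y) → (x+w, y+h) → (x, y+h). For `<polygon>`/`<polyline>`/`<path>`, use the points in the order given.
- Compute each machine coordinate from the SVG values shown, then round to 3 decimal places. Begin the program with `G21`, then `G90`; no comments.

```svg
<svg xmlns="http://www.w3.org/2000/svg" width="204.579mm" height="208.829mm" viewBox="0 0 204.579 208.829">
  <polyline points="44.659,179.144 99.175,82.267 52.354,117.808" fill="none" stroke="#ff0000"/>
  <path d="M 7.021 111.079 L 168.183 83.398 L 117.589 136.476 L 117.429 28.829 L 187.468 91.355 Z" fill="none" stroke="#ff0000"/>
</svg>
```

G21
G90
G00 X44.659 Y29.685
M4 S193
G1 X99.175 Y126.562 F4381
G1 X52.354 Y91.021
M5
G00 X7.021 Y97.750
M4 S193
G1 X168.183 Y125.431 F4381
G1 X117.589 Y72.353
G1 X117.429 Y180.000
G1 X187.468 Y117.474
G1 X7.021 Y97.750
M5

1 u = 1 mm; y_m = 208.829 − y.

[1] `<polyline>` open polyline, #ff0000→engrave S193 F4381: (44.659,29.685) → (99.175,126.562) → (52.354,91.021)

[2] `<path>` closed polygon, #ff0000→engrave S193 F4381: (7.021,97.750) → (168.183,125.431) → (117.589,72.353) → (117.429,180.000) → (187.468,117.474) → (7.021,97.750) (closed)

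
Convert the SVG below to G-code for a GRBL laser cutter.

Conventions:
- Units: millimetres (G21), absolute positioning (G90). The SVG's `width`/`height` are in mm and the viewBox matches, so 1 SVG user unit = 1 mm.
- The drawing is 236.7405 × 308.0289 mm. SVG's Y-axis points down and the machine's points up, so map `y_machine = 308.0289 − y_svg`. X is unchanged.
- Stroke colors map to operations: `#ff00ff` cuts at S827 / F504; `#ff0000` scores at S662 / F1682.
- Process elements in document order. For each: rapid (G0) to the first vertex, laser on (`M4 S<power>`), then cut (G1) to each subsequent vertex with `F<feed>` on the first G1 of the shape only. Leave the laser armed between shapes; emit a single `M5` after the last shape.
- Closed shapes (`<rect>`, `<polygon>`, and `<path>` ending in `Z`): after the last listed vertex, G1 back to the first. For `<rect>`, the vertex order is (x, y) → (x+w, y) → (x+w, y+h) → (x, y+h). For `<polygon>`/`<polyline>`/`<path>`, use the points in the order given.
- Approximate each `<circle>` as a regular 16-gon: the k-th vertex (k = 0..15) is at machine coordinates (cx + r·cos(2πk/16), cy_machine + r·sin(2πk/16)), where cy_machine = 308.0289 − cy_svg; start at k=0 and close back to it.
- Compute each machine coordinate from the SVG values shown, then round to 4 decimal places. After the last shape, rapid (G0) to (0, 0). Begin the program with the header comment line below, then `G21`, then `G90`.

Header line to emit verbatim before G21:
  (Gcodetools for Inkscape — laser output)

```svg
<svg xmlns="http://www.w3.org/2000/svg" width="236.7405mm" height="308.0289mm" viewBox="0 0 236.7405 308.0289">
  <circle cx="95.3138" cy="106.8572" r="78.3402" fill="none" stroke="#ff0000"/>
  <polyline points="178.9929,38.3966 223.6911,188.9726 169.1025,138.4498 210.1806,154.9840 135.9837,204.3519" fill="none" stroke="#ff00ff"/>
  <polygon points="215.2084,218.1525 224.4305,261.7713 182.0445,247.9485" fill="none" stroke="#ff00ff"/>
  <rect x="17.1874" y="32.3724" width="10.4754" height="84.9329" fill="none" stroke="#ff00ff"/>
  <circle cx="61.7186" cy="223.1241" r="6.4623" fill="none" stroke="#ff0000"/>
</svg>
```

(Gcodetools for Inkscape — laser output)
G21
G90
G0 X173.6540 Y201.1717
M4 S662
G1 X167.6907 Y231.1512 F1682
G1 X150.7087 Y256.5666
G1 X125.2933 Y273.5486
G1 X95.3138 Y279.5119
G1 X65.3343 Y273.5486
G1 X39.9189 Y256.5666
G1 X22.9369 Y231.1512
G1 X16.9736 Y201.1717
G1 X22.9369 Y171.1922
G1 X39.9189 Y145.7768
G1 X65.3343 Y128.7948
G1 X95.3138 Y122.8315
G1 X125.2933 Y128.7948
G1 X150.7087 Y145.7768
G1 X167.6907 Y171.1922
G1 X173.6540 Y201.1717
G0 X178.9929 Y269.6323
M4 S827
G1 X223.6911 Y119.0563 F504
G1 X169.1025 Y169.5791
G1 X210.1806 Y153.0449
G1 X135.9837 Y103.6770
G0 X215.2084 Y89.8764
M4 S827
G1 X224.4305 Y46.2576 F504
G1 X182.0445 Y60.0804
G1 X215.2084 Y89.8764
G0 X17.1874 Y275.6565
M4 S827
G1 X27.6628 Y275.6565 F504
G1 X27.6628 Y190.7236
G1 X17.1874 Y190.7236
G1 X17.1874 Y275.6565
G0 X68.1809 Y84.9048
M4 S662
G1 X67.6890 Y87.3778 F1682
G1 X66.2881 Y89.4743
G1 X64.1916 Y90.8752
G1 X61.7186 Y91.3671
G1 X59.2456 Y90.8752
G1 X57.1491 Y89.4743
G1 X55.7482 Y87.3778
G1 X55.2563 Y84.9048
G1 X55.7482 Y82.4318
G1 X57.1491 Y80.3353
G1 X59.2456 Y78.9344
G1 X61.7186 Y78.4425
G1 X64.1916 Y78.9344
G1 X66.2881 Y80.3353
G1 X67.6890 Y82.4318
G1 X68.1809 Y84.9048
M5
G0 X0.0000 Y0.0000

Since the viewBox matches the mm dimensions, user units are millimetres directly. The only transform is the Y-flip y_m = 308.0289 − y_svg.

Shape 1 is a circle drawn with `<circle>`. Its stroke #ff0000 means score at S662, F1682. After flipping Y the toolpath is (173.6540,201.1717) → (167.6907,231.1512) → (150.7087,256.5666) → (125.2933,273.5486) → (95.3138,279.5119) → (65.3343,273.5486) → (39.9189,256.5666) → (22.9369,231.1512) → (16.9736,201.1717) → (22.9369,171.1922) → (39.9189,145.7768) → (65.3343,128.7948) → (95.3138,122.8315) → (125.2933,128.7948) → (150.7087,145.7768) → (167.6907,171.1922) → (173.6540,201.1717), returning to the start.

Shape 2 is a open polyline drawn with `<polyline>`. Its stroke #ff00ff means cut at S827, F504. After flipping Y the toolpath is (178.9929,269.6323) → (223.6911,119.0563) → (169.1025,169.5791) → (210.1806,153.0449) → (135.9837,103.6770).

Shape 3 is a regular polygon drawn with `<polygon>`. Its stroke #ff00ff means cut at S827, F504. After flipping Y the toolpath is (215.2084,89.8764) → (224.4305,46.2576) → (182.0445,60.0804) → (215.2084,89.8764), returning to the start.

Shape 4 is a rectangle drawn with `<rect>`. Its stroke #ff00ff means cut at S827, F504. After flipping Y the toolpath is (17.1874,275.6565) → (27.6628,275.6565) → (27.6628,190.7236) → (17.1874,190.7236) → (17.1874,275.6565), returning to the start.

Shape 5 is a circle drawn with `<circle>`. Its stroke #ff0000 means score at S662, F1682. After flipping Y the toolpath is (68.1809,84.9048) → (67.6890,87.3778) → (66.2881,89.4743) → (64.1916,90.8752) → (61.7186,91.3671) → (59.2456,90.8752) → (57.1491,89.4743) → (55.7482,87.3778) → (55.2563,84.9048) → (55.7482,82.4318) → (57.1491,80.3353) → (59.2456,78.9344) → (61.7186,78.4425) → (64.1916,78.9344) → (66.2881,80.3353) → (67.6890,82.4318) → (68.1809,84.9048), returning to the start.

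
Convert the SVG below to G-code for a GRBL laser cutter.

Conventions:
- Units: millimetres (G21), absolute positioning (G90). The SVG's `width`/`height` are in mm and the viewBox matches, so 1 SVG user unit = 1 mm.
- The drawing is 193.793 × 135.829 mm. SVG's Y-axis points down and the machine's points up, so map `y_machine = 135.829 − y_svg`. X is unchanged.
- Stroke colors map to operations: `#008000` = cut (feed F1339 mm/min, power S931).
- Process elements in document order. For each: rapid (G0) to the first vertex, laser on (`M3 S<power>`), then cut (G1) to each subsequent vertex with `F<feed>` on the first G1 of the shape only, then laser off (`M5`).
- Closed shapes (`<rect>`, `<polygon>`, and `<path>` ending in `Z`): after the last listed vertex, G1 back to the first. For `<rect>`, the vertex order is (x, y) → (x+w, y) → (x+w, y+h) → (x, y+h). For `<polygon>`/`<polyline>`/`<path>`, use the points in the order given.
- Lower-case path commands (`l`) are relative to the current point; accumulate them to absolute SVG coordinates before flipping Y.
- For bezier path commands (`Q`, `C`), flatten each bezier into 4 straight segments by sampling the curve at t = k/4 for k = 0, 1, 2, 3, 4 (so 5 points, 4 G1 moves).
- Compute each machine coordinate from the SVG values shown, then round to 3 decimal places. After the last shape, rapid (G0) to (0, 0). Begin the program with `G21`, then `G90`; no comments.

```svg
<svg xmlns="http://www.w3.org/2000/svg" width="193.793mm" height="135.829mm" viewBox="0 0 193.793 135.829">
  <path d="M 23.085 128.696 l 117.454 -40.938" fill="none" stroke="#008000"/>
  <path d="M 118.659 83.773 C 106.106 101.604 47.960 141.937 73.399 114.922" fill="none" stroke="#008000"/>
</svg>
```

Since the viewBox matches the mm dimensions, user units are millimetres directly. The only transform is the Y-flip y_m = 135.829 − y_svg.

Shape 1 is a line segment drawn with `<path>`. Its stroke #008000 means cut at S931, F1339. After flipping Y the toolpath is (23.085,7.133) → (140.539,48.071).

Shape 2 is a cubic bezier drawn with `<path>`. Its stroke #008000 means cut at S931, F1339. After flipping Y the toolpath is (118.659,52.056) → (102.714,35.868) → (81.782,19.664) → (67.974,11.870) → (73.399,20.907).

G21
G90
G0 X23.085 Y7.133
M3 S931
G1 X140.539 Y48.071 F1339
M5
G0 X118.659 Y52.056
M3 S931
G1 X102.714 Y35.868 F1339
G1 X81.782 Y19.664
G1 X67.974 Y11.870
G1 X73.399 Y20.907
M5
G0 X0.000 Y0.000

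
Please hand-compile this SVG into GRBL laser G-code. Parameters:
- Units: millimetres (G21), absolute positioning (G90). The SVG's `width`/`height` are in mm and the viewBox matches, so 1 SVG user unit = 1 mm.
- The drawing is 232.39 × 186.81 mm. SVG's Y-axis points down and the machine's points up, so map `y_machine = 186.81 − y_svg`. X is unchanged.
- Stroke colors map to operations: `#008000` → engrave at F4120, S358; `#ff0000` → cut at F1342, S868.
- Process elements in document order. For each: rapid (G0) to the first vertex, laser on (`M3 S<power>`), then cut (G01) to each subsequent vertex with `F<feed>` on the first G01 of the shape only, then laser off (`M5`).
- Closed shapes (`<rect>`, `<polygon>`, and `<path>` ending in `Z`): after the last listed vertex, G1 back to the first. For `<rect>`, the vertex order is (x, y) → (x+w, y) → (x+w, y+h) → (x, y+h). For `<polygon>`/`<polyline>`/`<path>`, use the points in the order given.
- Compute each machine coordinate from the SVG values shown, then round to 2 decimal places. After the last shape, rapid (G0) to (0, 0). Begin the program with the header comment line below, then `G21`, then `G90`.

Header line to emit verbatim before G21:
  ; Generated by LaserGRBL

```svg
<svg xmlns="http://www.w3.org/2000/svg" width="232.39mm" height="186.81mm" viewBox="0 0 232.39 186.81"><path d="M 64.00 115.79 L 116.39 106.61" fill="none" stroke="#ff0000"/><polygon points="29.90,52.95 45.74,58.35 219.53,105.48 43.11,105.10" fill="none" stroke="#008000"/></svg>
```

1 u = 1 mm; y_m = 186.81 − y.

[1] `<path>` line segment, #ff0000→cut S868 F1342: (64.00,71.02) → (116.39,80.20)

[2] `<polygon>` closed polygon, #008000→engrave S358 F4120: (29.90,133.86) → (45.74,128.46) → (219.53,81.33) → (43.11,81.71) → (29.90,133.86) (closed)

; Generated by LaserGRBL
G21
G90
G0 X64.00 Y71.02
M3 S868
G01 X116.39 Y80.20 F1342
M5
G0 X29.90 Y133.86
M3 S358
G01 X45.74 Y128.46 F4120
G01 X219.53 Y81.33
G01 X43.11 Y81.71
G01 X29.90 Y133.86
M5
G0 X0.00 Y0.00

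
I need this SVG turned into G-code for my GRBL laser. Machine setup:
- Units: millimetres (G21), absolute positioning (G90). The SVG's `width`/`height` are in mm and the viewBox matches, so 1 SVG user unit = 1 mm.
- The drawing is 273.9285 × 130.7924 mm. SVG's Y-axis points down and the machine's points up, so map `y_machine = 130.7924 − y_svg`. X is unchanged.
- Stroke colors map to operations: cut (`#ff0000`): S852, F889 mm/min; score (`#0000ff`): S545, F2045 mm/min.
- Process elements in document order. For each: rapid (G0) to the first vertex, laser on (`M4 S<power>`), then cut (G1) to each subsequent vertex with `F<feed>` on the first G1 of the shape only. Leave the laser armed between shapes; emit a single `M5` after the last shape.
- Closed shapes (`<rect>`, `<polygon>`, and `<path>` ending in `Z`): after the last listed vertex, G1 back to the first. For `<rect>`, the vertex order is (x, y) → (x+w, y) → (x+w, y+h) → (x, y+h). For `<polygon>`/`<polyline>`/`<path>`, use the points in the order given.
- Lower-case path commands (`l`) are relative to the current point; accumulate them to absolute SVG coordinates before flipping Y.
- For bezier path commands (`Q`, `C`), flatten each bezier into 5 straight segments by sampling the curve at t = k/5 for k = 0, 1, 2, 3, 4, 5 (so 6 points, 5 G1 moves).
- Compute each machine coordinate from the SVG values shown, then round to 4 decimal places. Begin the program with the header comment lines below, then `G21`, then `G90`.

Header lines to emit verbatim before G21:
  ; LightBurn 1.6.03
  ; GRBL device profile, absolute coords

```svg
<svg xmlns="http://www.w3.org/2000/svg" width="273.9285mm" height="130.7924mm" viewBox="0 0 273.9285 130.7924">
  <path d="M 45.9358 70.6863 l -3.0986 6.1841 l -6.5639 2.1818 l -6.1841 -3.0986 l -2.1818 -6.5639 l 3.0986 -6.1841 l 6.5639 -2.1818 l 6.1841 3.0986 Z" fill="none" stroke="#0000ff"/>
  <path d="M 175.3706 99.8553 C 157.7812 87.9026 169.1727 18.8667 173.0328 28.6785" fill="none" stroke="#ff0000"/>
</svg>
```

; LightBurn 1.6.03
; GRBL device profile, absolute coords
G21
G90
G0 X45.9358 Y60.1061
M4 S545
G1 X42.8372 Y53.9220 F2045
G1 X36.2733 Y51.7402
G1 X30.0892 Y54.8388
G1 X27.9074 Y61.4027
G1 X31.0060 Y67.5868
G1 X37.5699 Y69.7686
G1 X43.7540 Y66.6700
G1 X45.9358 Y60.1061
G0 X175.3706 Y30.9371
M4 S852
G1 X168.0026 Y43.8713 F889
G1 X165.8374 Y63.9807
G1 X167.1224 Y84.7407
G1 X170.1051 Y99.6267
G1 X173.0328 Y102.1139
M5

1 u = 1 mm; y_m = 130.7924 − y.

[1] `<path>` regular polygon, #0000ff→score S545 F2045: (45.9358,60.1061) → (42.8372,53.9220) → (36.2733,51.7402) → (30.0892,54.8388) → (27.9074,61.4027) → (31.0060,67.5868) → (37.5699,69.7686) → (43.7540,66.6700) → (45.9358,60.1061) (closed)

[2] `<path>` cubic bezier, #ff0000→cut S852 F889: (175.3706,30.9371) → (168.0026,43.8713) → (165.8374,63.9807) → (167.1224,84.7407) → (170.1051,99.6267) → (173.0328,102.1139)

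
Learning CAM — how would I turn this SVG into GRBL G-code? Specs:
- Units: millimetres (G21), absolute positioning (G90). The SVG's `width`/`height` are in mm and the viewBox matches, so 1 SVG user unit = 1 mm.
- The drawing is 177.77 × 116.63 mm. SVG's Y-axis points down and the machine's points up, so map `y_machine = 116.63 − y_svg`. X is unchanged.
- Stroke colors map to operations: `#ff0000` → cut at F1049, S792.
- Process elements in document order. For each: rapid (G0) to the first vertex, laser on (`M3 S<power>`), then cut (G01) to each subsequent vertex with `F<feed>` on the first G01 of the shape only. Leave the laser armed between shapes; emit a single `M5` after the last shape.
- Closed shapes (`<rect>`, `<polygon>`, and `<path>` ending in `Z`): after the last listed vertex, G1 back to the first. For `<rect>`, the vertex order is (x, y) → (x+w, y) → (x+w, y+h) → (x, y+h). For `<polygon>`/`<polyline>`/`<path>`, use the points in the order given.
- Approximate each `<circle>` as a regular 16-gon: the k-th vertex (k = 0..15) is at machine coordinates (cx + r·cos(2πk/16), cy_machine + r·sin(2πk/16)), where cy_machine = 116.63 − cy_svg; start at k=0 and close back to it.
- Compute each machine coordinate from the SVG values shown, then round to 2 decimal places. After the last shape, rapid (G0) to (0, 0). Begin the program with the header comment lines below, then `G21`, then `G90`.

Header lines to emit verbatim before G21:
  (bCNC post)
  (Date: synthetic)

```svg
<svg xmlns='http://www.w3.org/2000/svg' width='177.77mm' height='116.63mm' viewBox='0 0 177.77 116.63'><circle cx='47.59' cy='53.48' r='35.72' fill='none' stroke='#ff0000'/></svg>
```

(bCNC post)
(Date: synthetic)
G21
G90
G0 X83.31 Y63.15
M3 S792
G01 X80.59 Y76.82 F1049
G01 X72.85 Y88.41
G01 X61.26 Y96.15
G01 X47.59 Y98.87
G01 X33.92 Y96.15
G01 X22.33 Y88.41
G01 X14.59 Y76.82
G01 X11.87 Y63.15
G01 X14.59 Y49.48
G01 X22.33 Y37.89
G01 X33.92 Y30.15
G01 X47.59 Y27.43
G01 X61.26 Y30.15
G01 X72.85 Y37.89
G01 X80.59 Y49.48
G01 X83.31 Y63.15
M5
G0 X0.00 Y0.00

viewBox `0 0 177.77 116.63` with mm width/height → 1 unit = 1 mm. Flip: y_m = 116.63 − y_svg.

**Shape 1** — `<circle>` circle, stroke `#ff0000` → cut (S792, F1049). Machine vertices: (83.31,63.15) → (80.59,76.82) → (72.85,88.41) → (61.26,96.15) → (47.59,98.87) → (33.92,96.15) → (22.33,88.41) → (14.59,76.82) → (11.87,63.15) → (14.59,49.48) → (22.33,37.89) → (33.92,30.15) → (47.59,27.43) → (61.26,30.15) → (72.85,37.89) → (80.59,49.48) → (83.31,63.15). Closed: final G1 returns to the first vertex.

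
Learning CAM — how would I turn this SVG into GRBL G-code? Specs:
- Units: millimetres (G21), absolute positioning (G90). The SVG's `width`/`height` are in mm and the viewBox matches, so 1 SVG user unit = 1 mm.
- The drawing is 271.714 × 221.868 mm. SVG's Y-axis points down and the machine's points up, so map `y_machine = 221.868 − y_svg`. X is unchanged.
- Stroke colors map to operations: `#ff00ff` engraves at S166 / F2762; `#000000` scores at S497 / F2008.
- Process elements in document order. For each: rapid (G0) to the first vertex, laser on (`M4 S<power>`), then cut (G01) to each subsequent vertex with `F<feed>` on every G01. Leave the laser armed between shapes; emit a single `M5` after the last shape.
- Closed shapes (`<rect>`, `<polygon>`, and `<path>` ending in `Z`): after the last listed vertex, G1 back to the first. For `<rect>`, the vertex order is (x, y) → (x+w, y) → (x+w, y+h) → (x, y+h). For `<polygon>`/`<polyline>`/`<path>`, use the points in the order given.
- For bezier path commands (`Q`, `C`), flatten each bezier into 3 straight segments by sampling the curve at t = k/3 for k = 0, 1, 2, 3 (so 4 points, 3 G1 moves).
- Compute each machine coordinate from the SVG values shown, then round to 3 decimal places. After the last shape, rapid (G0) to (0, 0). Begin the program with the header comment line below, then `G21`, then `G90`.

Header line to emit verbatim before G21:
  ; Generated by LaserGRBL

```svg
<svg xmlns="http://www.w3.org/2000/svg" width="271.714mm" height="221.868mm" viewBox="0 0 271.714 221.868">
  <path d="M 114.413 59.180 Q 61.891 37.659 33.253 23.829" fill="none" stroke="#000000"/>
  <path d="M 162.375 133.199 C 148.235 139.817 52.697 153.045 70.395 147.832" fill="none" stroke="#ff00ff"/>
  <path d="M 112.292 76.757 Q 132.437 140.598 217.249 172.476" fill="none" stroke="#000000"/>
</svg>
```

; Generated by LaserGRBL
G21
G90
G0 X114.413 Y162.688
M4 S497
G01 X82.052 Y176.181 F2008
G01 X54.999 Y187.964 F2008
G01 X33.253 Y198.039 F2008
G0 X162.375 Y88.669
M4 S166
G01 X128.311 Y80.775 F2762
G01 X83.234 Y74.042 F2762
G01 X70.395 Y74.036 F2762
G0 X112.292 Y145.111
M4 S497
G01 X132.907 Y106.102 F2008
G01 X167.893 Y74.195 F2008
G01 X217.249 Y49.392 F2008
M5
G0 X0.000 Y0.000

Since the viewBox matches the mm dimensions, user units are millimetres directly. The only transform is the Y-flip y_m = 221.868 − y_svg.

Shape 1 is a quadratic bezier drawn with `<path>`. Its stroke #000000 means score at S497, F2008. After flipping Y the toolpath is (114.413,162.688) → (82.052,176.181) → (54.999,187.964) → (33.253,198.039).

Shape 2 is a cubic bezier drawn with `<path>`. Its stroke #ff00ff means engrave at S166, F2762. After flipping Y the toolpath is (162.375,88.669) → (128.311,80.775) → (83.234,74.042) → (70.395,74.036).

Shape 3 is a quadratic bezier drawn with `<path>`. Its stroke #000000 means score at S497, F2008. After flipping Y the toolpath is (112.292,145.111) → (132.907,106.102) → (167.893,74.195) → (217.249,49.392).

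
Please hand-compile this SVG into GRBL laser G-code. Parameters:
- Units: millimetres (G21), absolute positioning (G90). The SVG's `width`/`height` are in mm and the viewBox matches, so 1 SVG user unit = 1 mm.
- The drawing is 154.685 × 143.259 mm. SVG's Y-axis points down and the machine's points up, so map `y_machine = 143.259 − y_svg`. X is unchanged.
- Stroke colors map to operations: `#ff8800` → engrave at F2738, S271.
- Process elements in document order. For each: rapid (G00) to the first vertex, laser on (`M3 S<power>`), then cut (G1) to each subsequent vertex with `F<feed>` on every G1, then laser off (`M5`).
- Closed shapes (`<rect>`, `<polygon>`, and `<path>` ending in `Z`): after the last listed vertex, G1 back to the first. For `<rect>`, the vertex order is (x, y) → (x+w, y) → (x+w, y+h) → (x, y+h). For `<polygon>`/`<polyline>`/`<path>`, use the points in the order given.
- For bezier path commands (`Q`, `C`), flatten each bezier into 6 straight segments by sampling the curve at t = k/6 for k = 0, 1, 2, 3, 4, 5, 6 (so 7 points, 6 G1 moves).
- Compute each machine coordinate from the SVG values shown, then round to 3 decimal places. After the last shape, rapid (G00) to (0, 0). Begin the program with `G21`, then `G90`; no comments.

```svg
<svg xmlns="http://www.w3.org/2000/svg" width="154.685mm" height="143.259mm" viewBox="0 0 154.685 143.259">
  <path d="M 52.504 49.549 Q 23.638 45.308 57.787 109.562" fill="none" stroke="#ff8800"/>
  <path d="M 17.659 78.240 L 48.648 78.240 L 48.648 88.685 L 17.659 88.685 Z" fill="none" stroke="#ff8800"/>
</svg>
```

G21
G90
G00 X52.504 Y93.710
M3 S271
G1 X44.632 Y93.221 F2738
G1 X40.262 Y88.927 F2738
G1 X39.392 Y80.827 F2738
G1 X42.023 Y68.922 F2738
G1 X48.154 Y53.212 F2738
G1 X57.787 Y33.697 F2738
M5
G00 X17.659 Y65.019
M3 S271
G1 X48.648 Y65.019 F2738
G1 X48.648 Y54.574 F2738
G1 X17.659 Y54.574 F2738
G1 X17.659 Y65.019 F2738
M5
G00 X0.000 Y0.000

1 u = 1 mm; y_m = 143.259 − y.

[1] `<path>` quadratic bezier, #ff8800→engrave S271 F2738: (52.504,93.710) → (44.632,93.221) → (40.262,88.927) → (39.392,80.827) → (42.023,68.922) → (48.154,53.212) → (57.787,33.697)

[2] `<path>` rectangle, #ff8800→engrave S271 F2738: (17.659,65.019) → (48.648,65.019) → (48.648,54.574) → (17.659,54.574) → (17.659,65.019) (closed)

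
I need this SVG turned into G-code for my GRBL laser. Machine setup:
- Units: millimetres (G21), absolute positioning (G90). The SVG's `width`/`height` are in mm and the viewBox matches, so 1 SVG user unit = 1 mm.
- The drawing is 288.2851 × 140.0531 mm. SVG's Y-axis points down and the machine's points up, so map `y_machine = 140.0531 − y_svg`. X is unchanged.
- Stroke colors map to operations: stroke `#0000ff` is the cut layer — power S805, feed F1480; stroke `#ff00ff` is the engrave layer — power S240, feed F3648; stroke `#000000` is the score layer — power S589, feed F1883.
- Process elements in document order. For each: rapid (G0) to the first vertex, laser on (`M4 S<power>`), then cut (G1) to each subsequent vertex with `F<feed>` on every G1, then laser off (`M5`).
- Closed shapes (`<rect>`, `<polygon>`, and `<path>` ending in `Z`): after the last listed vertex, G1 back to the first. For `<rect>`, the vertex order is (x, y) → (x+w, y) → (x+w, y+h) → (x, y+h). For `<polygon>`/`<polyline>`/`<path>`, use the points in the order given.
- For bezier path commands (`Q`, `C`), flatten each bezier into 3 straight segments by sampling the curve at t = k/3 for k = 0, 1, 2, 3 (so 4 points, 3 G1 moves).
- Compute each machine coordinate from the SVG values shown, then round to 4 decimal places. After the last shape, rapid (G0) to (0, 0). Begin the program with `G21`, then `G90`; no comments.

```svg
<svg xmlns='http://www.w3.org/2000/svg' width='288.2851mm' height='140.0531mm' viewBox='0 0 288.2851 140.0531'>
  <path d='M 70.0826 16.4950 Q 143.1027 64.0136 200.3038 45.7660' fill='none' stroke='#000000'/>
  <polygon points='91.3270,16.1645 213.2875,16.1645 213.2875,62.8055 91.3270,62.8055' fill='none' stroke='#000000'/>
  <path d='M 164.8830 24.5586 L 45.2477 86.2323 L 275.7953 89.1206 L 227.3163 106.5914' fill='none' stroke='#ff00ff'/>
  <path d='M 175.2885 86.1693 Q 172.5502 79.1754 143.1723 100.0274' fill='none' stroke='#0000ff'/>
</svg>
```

Since the viewBox matches the mm dimensions, user units are millimetres directly. The only transform is the Y-flip y_m = 140.0531 − y_svg.

Shape 1 is a quadratic bezier drawn with `<path>`. Its stroke #000000 means score at S589, F1883. After flipping Y the toolpath is (70.0826,123.5581) → (117.0050,99.1864) → (160.4121,89.4294) → (200.3038,94.2871).

Shape 2 is a rectangle drawn with `<polygon>`. Its stroke #000000 means score at S589, F1883. After flipping Y the toolpath is (91.3270,123.8886) → (213.2875,123.8886) → (213.2875,77.2476) → (91.3270,77.2476) → (91.3270,123.8886), returning to the start.

Shape 3 is a open polyline drawn with `<path>`. Its stroke #ff00ff means engrave at S240, F3648. After flipping Y the toolpath is (164.8830,115.4945) → (45.2477,53.8208) → (275.7953,50.9325) → (227.3163,33.4617).

Shape 4 is a quadratic bezier drawn with `<path>`. Its stroke #0000ff means cut at S805, F1480. After flipping Y the toolpath is (175.2885,53.8838) → (170.5030,55.4524) → (159.7976,50.8330) → (143.1723,40.0257).

G21
G90
G0 X70.0826 Y123.5581
M4 S589
G1 X117.0050 Y99.1864 F1883
G1 X160.4121 Y89.4294 F1883
G1 X200.3038 Y94.2871 F1883
M5
G0 X91.3270 Y123.8886
M4 S589
G1 X213.2875 Y123.8886 F1883
G1 X213.2875 Y77.2476 F1883
G1 X91.3270 Y77.2476 F1883
G1 X91.3270 Y123.8886 F1883
M5
G0 X164.8830 Y115.4945
M4 S240
G1 X45.2477 Y53.8208 F3648
G1 X275.7953 Y50.9325 F3648
G1 X227.3163 Y33.4617 F3648
M5
G0 X175.2885 Y53.8838
M4 S805
G1 X170.5030 Y55.4524 F1480
G1 X159.7976 Y50.8330 F1480
G1 X143.1723 Y40.0257 F1480
M5
G0 X0.0000 Y0.0000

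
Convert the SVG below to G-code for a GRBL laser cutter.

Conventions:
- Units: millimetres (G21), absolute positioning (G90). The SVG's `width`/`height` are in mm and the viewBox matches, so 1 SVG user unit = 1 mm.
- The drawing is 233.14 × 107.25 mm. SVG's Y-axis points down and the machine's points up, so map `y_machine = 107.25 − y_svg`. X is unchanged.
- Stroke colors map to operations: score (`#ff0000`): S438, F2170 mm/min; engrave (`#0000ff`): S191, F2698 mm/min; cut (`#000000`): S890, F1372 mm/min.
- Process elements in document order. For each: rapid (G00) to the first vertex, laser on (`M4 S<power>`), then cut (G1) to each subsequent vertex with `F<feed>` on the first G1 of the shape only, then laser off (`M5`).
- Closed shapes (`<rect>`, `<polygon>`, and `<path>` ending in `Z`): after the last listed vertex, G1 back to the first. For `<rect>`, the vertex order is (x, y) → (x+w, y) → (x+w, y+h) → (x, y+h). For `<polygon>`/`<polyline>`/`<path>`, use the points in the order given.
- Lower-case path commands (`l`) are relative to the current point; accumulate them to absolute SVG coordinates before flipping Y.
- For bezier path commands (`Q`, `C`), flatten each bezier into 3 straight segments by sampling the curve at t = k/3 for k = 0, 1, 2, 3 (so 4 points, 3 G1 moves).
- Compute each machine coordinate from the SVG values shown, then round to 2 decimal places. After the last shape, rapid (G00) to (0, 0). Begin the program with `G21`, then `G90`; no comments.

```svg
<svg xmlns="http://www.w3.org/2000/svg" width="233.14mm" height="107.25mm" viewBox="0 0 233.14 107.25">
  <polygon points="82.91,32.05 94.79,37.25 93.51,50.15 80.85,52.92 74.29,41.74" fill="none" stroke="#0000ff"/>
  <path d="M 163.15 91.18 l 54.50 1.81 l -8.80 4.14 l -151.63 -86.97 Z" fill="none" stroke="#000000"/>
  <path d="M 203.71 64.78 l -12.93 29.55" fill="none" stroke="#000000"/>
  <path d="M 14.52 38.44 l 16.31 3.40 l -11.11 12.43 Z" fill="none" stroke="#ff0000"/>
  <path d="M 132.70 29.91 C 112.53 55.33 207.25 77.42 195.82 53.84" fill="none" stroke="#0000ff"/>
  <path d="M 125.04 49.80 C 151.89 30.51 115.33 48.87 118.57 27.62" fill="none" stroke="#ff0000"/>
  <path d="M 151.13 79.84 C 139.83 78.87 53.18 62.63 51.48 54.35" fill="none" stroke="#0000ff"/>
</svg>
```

G21
G90
G00 X82.91 Y75.20
M4 S191
G1 X94.79 Y70.00 F2698
G1 X93.51 Y57.10
G1 X80.85 Y54.33
G1 X74.29 Y65.51
G1 X82.91 Y75.20
M5
G00 X163.15 Y16.07
M4 S890
G1 X217.65 Y14.26 F1372
G1 X208.85 Y10.12
G1 X57.22 Y97.09
G1 X163.15 Y16.07
M5
G00 X203.71 Y42.47
M4 S890
G1 X190.78 Y12.92 F1372
M5
G00 X14.52 Y68.81
M4 S438
G1 X30.83 Y65.41 F2170
G1 X19.72 Y52.98
G1 X14.52 Y68.81
M5
G00 X132.70 Y77.34
M4 S191
G1 X142.64 Y54.60 F2698
G1 X180.05 Y43.49
G1 X195.82 Y53.41
M5
G00 X125.04 Y57.45
M4 S438
G1 X134.58 Y67.05 F2170
G1 X124.77 Y68.72
G1 X118.57 Y79.63
M5
G00 X151.13 Y27.41
M4 S191
G1 X120.65 Y32.61 F2698
G1 X75.56 Y42.83
G1 X51.48 Y52.90
M5
G00 X0.00 Y0.00

viewBox `0 0 233.14 107.25` with mm width/height → 1 unit = 1 mm. Flip: y_m = 107.25 − y_svg.

**Shape 1** — `<polygon>` regular polygon, stroke `#0000ff` → engrave (S191, F2698). Machine vertices: (82.91,75.20) → (94.79,70.00) → (93.51,57.10) → (80.85,54.33) → (74.29,65.51) → (82.91,75.20). Closed: final G1 returns to the first vertex.

**Shape 2** — `<path>` closed polygon, stroke `#000000` → cut (S890, F1372). Machine vertices: (163.15,16.07) → (217.65,14.26) → (208.85,10.12) → (57.22,97.09) → (163.15,16.07). Closed: final G1 returns to the first vertex.

**Shape 3** — `<path>` line segment, stroke `#000000` → cut (S890, F1372). Machine vertices: (203.71,42.47) → (190.78,12.92). Open path.

**Shape 4** — `<path>` regular polygon, stroke `#ff0000` → score (S438, F2170). Machine vertices: (14.52,68.81) → (30.83,65.41) → (19.72,52.98) → (14.52,68.81). Closed: final G1 returns to the first vertex.

**Shape 5** — `<path>` cubic bezier, stroke `#0000ff` → engrave (S191, F2698). Control points (SVG): P0=(132.70,29.91), P1=(112.53,55.33), P2=(207.25,77.42), P3=(195.82,53.84); sampled at t=k/3. Machine vertices: (132.70,77.34) → (142.64,54.60) → (180.05,43.49) → (195.82,53.41). Open path.

**Shape 6** — `<path>` cubic bezier, stroke `#ff0000` → score (S438, F2170). Control points (SVG): P0=(125.04,49.80), P1=(151.89,30.51), P2=(115.33,48.87), P3=(118.57,27.62); sampled at t=k/3. Machine vertices: (125.04,57.45) → (134.58,67.05) → (124.77,68.72) → (118.57,79.63). Open path.

**Shape 7** — `<path>` cubic bezier, stroke `#0000ff` → engrave (S191, F2698). Control points (SVG): P0=(151.13,79.84), P1=(139.83,78.87), P2=(53.18,62.63), P3=(51.48,54.35); sampled at t=k/3. Machine vertices: (151.13,27.41) → (120.65,32.61) → (75.56,42.83) → (51.48,52.90). Open path.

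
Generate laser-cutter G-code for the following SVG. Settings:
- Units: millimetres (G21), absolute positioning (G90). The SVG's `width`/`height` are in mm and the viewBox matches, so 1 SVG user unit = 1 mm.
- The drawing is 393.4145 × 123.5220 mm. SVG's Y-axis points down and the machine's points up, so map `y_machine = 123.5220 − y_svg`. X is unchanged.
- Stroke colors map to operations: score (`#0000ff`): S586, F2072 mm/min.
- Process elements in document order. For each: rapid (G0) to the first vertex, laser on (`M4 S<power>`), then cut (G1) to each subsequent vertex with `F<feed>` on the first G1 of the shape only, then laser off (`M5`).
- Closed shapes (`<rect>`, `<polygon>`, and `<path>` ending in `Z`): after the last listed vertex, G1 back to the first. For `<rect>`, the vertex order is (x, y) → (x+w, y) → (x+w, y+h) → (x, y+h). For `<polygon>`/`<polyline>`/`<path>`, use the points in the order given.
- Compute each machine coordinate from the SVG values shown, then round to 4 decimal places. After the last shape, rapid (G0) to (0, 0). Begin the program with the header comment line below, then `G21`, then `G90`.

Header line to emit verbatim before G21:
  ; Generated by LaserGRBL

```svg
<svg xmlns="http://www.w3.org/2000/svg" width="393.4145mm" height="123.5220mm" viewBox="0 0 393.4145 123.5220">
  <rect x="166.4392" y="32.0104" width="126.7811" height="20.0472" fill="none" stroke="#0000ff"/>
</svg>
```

; Generated by LaserGRBL
G21
G90
G0 X166.4392 Y91.5116
M4 S586
G1 X293.2203 Y91.5116 F2072
G1 X293.2203 Y71.4644
G1 X166.4392 Y71.4644
G1 X166.4392 Y91.5116
M5
G0 X0.0000 Y0.0000

viewBox `0 0 393.4145 123.5220` with mm width/height → 1 unit = 1 mm. Flip: y_m = 123.5220 − y_svg.

**Shape 1** — `<rect>` rectangle, stroke `#0000ff` → score (S586, F2072). Machine vertices: (166.4392,91.5116) → (293.2203,91.5116) → (293.2203,71.4644) → (166.4392,71.4644) → (166.4392,91.5116). Closed: final G1 returns to the first vertex.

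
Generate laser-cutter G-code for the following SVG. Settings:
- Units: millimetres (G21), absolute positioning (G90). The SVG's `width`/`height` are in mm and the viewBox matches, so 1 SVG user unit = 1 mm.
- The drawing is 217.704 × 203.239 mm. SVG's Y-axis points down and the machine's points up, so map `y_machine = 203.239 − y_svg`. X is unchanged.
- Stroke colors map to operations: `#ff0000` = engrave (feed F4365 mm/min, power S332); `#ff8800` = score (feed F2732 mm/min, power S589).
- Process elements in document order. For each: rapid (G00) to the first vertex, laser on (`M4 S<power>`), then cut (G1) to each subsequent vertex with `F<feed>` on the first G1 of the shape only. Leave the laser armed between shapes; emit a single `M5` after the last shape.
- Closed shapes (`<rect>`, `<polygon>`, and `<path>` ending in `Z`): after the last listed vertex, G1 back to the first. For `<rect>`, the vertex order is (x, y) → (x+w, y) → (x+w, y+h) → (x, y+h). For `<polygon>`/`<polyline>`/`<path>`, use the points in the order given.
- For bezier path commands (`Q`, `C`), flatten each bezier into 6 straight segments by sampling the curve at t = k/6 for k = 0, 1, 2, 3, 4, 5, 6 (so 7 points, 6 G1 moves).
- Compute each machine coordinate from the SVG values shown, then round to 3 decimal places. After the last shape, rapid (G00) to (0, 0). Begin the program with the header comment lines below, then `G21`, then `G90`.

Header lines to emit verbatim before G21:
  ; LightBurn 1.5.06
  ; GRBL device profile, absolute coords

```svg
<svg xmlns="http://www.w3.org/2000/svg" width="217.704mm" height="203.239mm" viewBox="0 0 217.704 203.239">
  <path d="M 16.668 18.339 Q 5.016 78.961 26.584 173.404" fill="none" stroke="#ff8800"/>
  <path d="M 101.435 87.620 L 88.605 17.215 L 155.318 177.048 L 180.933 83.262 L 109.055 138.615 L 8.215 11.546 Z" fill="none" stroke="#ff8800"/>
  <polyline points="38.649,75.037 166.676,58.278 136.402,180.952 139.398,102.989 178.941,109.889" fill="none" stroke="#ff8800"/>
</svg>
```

Since the viewBox matches the mm dimensions, user units are millimetres directly. The only transform is the Y-flip y_m = 203.239 − y_svg.

Shape 1 is a quadratic bezier drawn with `<path>`. Its stroke #ff8800 means score at S589, F2732. After flipping Y the toolpath is (16.668,184.900) → (13.707,163.753) → (12.591,140.727) → (13.321,115.823) → (15.896,89.039) → (20.317,60.377) → (26.584,29.835).

Shape 2 is a closed polygon drawn with `<path>`. Its stroke #ff8800 means score at S589, F2732. After flipping Y the toolpath is (101.435,115.619) → (88.605,186.024) → (155.318,26.191) → (180.933,119.977) → (109.055,64.624) → (8.215,191.693) → (101.435,115.619), returning to the start.

Shape 3 is a open polyline drawn with `<polyline>`. Its stroke #ff8800 means score at S589, F2732. After flipping Y the toolpath is (38.649,128.202) → (166.676,144.961) → (136.402,22.287) → (139.398,100.250) → (178.941,93.350).

; LightBurn 1.5.06
; GRBL device profile, absolute coords
G21
G90
G00 X16.668 Y184.900
M4 S589
G1 X13.707 Y163.753 F2732
G1 X12.591 Y140.727
G1 X13.321 Y115.823
G1 X15.896 Y89.039
G1 X20.317 Y60.377
G1 X26.584 Y29.835
G00 X101.435 Y115.619
M4 S589
G1 X88.605 Y186.024 F2732
G1 X155.318 Y26.191
G1 X180.933 Y119.977
G1 X109.055 Y64.624
G1 X8.215 Y191.693
G1 X101.435 Y115.619
G00 X38.649 Y128.202
M4 S589
G1 X166.676 Y144.961 F2732
G1 X136.402 Y22.287
G1 X139.398 Y100.250
G1 X178.941 Y93.350
M5
G00 X0.000 Y0.000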